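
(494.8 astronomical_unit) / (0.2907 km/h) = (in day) 1.061e+10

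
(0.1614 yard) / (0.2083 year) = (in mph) 5.026e-08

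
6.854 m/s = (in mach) 0.02013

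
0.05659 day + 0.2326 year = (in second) 7.34e+06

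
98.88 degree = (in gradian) 109.9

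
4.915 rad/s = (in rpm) 46.93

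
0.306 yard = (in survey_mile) 0.0001739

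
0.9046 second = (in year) 2.868e-08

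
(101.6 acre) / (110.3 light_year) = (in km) 3.94e-16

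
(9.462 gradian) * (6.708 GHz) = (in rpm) 9.521e+09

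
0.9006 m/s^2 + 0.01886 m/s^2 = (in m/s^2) 0.9195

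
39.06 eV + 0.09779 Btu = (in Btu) 0.09779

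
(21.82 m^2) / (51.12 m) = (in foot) 1.4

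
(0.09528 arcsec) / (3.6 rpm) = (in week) 2.026e-12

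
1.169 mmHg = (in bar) 0.001559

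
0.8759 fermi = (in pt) 2.483e-12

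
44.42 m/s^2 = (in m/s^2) 44.42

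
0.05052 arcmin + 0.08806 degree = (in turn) 0.000247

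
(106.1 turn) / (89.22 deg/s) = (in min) 7.135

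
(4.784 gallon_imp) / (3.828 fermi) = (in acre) 1.404e+09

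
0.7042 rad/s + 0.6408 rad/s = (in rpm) 12.84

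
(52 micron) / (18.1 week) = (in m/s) 4.75e-12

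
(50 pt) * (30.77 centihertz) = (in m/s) 0.005427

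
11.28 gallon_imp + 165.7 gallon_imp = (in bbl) 5.061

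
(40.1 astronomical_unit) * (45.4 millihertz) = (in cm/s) 2.723e+13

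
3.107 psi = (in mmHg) 160.7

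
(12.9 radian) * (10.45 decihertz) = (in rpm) 128.7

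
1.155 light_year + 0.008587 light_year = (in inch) 4.334e+17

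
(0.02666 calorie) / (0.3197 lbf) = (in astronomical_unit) 5.243e-13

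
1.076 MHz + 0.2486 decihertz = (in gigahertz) 0.001076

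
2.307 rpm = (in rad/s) 0.2416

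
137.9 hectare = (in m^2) 1.379e+06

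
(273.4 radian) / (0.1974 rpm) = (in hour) 3.674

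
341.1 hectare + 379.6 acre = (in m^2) 4.947e+06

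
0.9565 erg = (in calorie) 2.286e-08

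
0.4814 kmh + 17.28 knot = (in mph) 20.18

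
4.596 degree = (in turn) 0.01277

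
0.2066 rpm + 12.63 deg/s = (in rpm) 2.312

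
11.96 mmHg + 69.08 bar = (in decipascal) 6.91e+07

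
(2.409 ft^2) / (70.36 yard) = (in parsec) 1.127e-19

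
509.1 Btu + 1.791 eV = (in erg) 5.371e+12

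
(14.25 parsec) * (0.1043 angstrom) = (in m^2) 4.586e+06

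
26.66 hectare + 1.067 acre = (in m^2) 2.709e+05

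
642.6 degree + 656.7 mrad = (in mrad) 1.187e+04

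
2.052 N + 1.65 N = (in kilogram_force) 0.3775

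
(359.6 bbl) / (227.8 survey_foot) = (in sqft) 8.863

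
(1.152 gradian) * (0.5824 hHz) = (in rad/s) 1.054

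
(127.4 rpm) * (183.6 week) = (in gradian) 9.431e+10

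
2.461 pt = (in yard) 0.0009495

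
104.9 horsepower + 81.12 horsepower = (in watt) 1.387e+05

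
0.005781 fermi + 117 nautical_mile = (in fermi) 2.167e+20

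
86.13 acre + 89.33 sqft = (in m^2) 3.486e+05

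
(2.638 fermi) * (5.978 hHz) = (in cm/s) 1.577e-10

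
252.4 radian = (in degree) 1.446e+04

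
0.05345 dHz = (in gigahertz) 5.345e-12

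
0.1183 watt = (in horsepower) 0.0001586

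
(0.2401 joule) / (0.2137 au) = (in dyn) 7.51e-07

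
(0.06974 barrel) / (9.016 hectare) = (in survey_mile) 7.642e-11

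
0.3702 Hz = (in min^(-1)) 22.21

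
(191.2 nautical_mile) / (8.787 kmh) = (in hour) 40.3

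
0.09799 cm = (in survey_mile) 6.089e-07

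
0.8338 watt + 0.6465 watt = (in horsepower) 0.001985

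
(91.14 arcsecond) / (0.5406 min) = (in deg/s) 0.0007805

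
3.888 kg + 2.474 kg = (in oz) 224.4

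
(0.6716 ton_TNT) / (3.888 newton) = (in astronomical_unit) 0.004831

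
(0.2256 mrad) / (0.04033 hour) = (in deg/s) 8.903e-05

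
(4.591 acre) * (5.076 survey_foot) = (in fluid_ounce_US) 9.72e+08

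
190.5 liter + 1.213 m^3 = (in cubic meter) 1.404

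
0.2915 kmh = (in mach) 0.0002378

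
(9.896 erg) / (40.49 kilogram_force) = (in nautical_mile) 1.346e-12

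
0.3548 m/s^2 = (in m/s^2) 0.3548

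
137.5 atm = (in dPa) 1.393e+08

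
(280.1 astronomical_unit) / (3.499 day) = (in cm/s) 1.386e+10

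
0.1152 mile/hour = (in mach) 0.0001512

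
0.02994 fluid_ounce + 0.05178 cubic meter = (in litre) 51.78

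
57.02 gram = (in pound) 0.1257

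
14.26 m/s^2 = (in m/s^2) 14.26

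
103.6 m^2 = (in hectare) 0.01036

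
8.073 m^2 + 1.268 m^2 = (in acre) 0.002308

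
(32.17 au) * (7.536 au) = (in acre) 1.341e+21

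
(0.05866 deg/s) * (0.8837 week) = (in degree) 3.135e+04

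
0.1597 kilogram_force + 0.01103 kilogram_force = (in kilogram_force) 0.1707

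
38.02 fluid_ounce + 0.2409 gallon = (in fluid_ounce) 68.86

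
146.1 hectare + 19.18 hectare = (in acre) 408.4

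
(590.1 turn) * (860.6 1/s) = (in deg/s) 1.828e+08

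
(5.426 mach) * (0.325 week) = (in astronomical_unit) 0.002428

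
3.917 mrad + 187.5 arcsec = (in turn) 0.0007681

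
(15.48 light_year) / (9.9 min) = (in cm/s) 2.466e+16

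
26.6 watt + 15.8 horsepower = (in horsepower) 15.84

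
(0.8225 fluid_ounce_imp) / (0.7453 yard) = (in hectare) 3.429e-09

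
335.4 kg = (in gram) 3.354e+05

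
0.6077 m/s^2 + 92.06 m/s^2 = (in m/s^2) 92.67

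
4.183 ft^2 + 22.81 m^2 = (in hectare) 0.00232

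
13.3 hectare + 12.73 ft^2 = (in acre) 32.87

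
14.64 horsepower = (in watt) 1.092e+04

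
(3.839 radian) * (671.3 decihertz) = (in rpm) 2461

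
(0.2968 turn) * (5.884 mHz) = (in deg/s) 0.6287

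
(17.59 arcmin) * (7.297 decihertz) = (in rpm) 0.03565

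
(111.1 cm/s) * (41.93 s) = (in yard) 50.95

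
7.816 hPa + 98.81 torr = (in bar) 0.1396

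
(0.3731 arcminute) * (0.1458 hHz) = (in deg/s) 0.09066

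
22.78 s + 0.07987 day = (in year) 0.0002195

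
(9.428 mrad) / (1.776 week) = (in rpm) 8.382e-08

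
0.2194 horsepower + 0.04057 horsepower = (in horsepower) 0.26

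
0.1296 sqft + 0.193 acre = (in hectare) 0.07811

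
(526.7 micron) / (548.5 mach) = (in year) 8.943e-17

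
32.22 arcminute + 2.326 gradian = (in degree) 2.63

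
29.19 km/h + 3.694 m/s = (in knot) 22.94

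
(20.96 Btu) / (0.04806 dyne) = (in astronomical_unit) 0.3076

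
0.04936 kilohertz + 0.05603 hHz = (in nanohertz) 5.496e+10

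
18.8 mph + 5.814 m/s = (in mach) 0.04176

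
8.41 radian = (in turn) 1.338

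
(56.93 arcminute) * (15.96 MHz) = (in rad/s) 2.643e+05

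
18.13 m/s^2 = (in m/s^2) 18.13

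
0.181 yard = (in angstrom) 1.655e+09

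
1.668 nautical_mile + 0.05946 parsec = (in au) 1.226e+04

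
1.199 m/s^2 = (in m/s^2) 1.199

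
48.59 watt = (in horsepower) 0.06516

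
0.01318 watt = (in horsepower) 1.767e-05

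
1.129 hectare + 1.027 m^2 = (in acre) 2.79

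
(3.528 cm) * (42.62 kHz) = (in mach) 4.416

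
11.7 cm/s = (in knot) 0.2274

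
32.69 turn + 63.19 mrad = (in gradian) 1.308e+04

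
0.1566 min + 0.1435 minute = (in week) 2.977e-05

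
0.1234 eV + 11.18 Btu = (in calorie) 2819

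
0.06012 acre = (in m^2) 243.3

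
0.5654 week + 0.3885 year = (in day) 145.8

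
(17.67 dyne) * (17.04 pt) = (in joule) 1.062e-06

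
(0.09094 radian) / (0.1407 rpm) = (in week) 1.021e-05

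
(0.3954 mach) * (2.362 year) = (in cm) 1.003e+12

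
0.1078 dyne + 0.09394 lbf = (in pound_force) 0.09394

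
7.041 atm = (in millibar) 7134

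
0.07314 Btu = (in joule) 77.17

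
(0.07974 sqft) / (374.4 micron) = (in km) 0.01979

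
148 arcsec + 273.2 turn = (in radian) 1717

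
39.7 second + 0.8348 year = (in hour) 7313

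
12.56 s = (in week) 2.077e-05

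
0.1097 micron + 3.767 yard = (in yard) 3.767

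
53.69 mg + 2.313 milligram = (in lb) 0.0001235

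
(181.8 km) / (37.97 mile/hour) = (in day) 0.124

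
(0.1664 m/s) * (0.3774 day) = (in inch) 2.136e+05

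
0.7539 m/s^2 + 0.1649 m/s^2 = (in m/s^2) 0.9188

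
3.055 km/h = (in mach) 0.002492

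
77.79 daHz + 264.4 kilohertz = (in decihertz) 2.652e+06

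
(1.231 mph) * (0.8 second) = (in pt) 1248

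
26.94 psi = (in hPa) 1857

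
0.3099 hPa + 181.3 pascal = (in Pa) 212.3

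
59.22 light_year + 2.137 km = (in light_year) 59.22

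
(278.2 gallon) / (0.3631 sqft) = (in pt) 8.849e+04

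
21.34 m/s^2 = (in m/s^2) 21.34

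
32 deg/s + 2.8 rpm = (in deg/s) 48.8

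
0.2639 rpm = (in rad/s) 0.02764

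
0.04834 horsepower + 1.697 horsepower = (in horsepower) 1.745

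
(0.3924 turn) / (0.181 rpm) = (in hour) 0.03613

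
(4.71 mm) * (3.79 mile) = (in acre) 0.007099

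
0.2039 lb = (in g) 92.49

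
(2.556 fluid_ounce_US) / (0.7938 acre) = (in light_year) 2.487e-24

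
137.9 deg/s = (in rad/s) 2.407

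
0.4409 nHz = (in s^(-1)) 4.409e-10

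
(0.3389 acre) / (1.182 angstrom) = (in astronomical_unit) 77.56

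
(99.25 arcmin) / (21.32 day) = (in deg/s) 8.98e-07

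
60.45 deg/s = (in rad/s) 1.055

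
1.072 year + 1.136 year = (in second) 6.963e+07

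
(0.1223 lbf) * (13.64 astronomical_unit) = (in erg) 1.11e+19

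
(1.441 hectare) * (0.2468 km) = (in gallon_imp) 7.823e+08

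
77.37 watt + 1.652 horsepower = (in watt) 1309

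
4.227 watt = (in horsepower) 0.005669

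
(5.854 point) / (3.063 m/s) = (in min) 1.124e-05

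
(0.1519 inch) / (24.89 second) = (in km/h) 0.000558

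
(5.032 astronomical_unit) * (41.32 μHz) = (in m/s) 3.11e+07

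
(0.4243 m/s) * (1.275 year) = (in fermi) 1.706e+22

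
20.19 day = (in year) 0.05532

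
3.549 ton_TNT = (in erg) 1.485e+17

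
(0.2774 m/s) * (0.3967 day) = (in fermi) 9.508e+18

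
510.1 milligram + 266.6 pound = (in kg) 120.9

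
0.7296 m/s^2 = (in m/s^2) 0.7296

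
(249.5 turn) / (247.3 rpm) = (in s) 60.53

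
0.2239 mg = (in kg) 2.239e-07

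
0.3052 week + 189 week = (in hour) 3.18e+04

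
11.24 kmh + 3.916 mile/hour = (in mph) 10.9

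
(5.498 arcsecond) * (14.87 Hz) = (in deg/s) 0.02271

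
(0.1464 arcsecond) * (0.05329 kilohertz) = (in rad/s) 3.782e-05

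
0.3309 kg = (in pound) 0.7295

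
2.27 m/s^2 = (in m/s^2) 2.27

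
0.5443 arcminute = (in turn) 2.52e-05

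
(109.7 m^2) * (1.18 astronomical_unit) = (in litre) 1.936e+16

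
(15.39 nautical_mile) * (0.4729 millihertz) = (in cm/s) 1348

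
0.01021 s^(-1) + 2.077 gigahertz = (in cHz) 2.077e+11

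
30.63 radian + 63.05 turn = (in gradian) 2.717e+04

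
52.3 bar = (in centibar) 5230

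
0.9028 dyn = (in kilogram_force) 9.206e-07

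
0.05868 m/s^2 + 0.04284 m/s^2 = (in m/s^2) 0.1015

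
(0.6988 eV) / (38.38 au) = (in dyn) 1.95e-27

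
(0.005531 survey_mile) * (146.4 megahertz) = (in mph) 2.915e+09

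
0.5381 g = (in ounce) 0.01898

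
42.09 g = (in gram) 42.09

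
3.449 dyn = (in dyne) 3.449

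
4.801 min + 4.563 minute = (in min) 9.364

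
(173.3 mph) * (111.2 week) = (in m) 5.21e+09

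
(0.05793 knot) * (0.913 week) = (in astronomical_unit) 1.1e-07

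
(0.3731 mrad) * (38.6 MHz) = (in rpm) 1.375e+05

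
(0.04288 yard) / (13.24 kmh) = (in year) 3.381e-10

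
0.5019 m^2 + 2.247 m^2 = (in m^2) 2.749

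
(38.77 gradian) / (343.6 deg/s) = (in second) 0.1016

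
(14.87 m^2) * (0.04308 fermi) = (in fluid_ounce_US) 2.166e-11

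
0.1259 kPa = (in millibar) 1.259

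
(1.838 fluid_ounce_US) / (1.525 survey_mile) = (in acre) 5.473e-12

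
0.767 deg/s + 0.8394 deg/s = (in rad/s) 0.02804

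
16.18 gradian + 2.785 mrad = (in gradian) 16.36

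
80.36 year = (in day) 2.933e+04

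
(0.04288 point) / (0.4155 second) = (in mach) 1.069e-07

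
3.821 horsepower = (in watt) 2849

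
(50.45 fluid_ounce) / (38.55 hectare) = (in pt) 1.097e-05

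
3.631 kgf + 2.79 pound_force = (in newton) 48.02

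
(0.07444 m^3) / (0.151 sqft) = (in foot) 17.41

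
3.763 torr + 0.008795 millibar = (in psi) 0.07289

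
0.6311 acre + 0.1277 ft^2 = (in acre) 0.6311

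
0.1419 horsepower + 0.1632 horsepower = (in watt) 227.5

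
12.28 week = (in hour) 2063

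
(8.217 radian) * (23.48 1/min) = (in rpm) 30.71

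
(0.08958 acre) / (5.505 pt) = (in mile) 116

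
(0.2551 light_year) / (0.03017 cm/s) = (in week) 1.323e+13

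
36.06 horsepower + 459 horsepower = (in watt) 3.692e+05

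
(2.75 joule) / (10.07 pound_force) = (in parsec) 1.99e-18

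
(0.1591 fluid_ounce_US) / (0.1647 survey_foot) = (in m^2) 9.373e-05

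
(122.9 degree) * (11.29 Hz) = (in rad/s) 24.22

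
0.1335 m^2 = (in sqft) 1.437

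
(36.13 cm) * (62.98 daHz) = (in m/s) 227.5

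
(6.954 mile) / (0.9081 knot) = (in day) 0.2773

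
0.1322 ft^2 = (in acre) 3.035e-06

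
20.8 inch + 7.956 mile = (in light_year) 1.353e-12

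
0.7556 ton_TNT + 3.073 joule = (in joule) 3.161e+09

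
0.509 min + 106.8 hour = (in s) 3.845e+05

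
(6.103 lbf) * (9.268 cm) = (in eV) 1.57e+19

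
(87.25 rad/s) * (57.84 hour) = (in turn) 2.891e+06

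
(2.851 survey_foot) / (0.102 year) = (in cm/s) 2.702e-05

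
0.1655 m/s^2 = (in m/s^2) 0.1655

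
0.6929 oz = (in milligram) 1.964e+04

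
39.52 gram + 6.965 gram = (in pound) 0.1025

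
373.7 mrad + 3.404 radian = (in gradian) 240.5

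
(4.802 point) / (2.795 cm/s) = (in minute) 0.00101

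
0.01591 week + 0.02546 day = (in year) 0.0003749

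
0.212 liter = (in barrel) 0.001333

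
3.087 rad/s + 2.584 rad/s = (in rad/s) 5.671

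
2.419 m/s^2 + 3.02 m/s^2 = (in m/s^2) 5.439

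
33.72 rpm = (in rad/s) 3.531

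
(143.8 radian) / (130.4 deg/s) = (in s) 63.18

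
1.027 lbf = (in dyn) 4.568e+05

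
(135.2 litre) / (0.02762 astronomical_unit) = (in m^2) 3.272e-11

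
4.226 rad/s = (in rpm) 40.36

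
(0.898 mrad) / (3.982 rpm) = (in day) 2.492e-08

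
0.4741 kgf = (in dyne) 4.649e+05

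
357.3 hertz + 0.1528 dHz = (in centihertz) 3.573e+04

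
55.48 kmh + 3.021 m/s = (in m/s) 18.43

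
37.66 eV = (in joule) 6.034e-18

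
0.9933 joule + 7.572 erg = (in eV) 6.2e+18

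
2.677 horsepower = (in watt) 1996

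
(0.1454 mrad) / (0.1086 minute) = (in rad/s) 2.231e-05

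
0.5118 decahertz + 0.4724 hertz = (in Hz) 5.59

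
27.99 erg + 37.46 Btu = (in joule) 3.952e+04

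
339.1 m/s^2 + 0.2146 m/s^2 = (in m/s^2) 339.3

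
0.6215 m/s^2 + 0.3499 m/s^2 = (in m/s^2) 0.9714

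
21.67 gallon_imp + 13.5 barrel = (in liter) 2245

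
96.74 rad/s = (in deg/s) 5543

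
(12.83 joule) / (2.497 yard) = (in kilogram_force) 0.573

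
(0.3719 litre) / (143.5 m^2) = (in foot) 8.503e-06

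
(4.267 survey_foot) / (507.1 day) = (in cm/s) 2.968e-06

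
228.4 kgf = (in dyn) 2.24e+08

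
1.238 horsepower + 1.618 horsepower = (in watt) 2130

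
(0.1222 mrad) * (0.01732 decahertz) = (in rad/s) 2.117e-05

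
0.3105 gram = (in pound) 0.0006845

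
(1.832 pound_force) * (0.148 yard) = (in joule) 1.103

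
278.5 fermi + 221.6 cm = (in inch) 87.24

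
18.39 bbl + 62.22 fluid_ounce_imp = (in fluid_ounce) 9.892e+04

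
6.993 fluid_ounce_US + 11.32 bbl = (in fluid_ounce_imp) 6.335e+04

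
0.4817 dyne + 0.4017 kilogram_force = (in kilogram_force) 0.4017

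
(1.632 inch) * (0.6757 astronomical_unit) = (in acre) 1.035e+06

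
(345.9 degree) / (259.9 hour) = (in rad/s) 6.452e-06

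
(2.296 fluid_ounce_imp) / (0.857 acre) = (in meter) 1.881e-08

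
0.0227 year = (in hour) 198.9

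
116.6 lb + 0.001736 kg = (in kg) 52.89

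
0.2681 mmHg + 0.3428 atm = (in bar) 0.3477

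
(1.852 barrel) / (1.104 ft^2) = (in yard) 3.14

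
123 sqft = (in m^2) 11.43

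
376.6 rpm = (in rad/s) 39.44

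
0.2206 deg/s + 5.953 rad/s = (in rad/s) 5.957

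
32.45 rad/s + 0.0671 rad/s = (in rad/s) 32.52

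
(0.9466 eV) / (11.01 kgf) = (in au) 9.39e-33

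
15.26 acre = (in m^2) 6.176e+04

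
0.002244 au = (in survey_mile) 2.086e+05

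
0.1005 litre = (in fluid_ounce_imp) 3.537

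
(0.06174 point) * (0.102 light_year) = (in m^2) 2.102e+10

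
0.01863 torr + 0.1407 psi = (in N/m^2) 972.6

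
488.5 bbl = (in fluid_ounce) 2.626e+06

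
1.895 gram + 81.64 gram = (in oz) 2.947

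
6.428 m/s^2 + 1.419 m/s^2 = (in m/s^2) 7.847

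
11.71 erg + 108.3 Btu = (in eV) 7.132e+23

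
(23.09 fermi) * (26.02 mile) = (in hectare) 9.669e-14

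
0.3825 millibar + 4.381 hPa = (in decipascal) 4764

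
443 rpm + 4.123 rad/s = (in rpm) 482.4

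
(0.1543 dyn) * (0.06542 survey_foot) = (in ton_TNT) 7.354e-18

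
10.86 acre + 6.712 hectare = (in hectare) 11.11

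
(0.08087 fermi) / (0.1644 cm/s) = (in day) 5.693e-19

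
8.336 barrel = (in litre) 1325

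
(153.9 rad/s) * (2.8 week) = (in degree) 1.493e+10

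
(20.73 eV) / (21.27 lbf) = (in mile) 2.181e-23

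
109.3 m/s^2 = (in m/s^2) 109.3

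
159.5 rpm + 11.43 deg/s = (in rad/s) 16.9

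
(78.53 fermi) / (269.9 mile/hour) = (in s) 6.509e-16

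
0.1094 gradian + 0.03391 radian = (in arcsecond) 7349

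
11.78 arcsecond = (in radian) 5.711e-05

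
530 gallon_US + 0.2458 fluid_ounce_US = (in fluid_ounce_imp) 7.061e+04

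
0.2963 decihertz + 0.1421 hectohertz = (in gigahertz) 1.424e-08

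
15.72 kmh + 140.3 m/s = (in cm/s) 1.447e+04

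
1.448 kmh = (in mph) 0.8997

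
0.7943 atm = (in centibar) 80.48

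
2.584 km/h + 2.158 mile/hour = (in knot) 3.27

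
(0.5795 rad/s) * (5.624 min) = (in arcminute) 6.722e+05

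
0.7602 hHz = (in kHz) 0.07602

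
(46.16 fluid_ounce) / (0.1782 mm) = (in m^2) 7.661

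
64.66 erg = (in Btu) 6.129e-09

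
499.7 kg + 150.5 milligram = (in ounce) 1.763e+04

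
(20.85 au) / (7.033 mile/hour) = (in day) 1.148e+07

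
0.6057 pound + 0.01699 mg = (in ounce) 9.691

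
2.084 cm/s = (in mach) 6.12e-05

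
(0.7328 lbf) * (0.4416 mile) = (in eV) 1.446e+22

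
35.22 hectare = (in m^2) 3.522e+05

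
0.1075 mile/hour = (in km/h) 0.173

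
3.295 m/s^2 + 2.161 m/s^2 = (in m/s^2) 5.456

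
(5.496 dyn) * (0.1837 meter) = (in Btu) 9.569e-09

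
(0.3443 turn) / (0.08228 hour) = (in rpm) 0.06974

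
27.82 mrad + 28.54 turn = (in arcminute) 6.166e+05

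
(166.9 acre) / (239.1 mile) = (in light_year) 1.855e-16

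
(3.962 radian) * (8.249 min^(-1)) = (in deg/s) 31.21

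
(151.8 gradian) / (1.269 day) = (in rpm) 0.0002077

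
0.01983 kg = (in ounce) 0.6995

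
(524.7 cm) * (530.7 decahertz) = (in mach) 81.78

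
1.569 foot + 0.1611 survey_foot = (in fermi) 5.273e+14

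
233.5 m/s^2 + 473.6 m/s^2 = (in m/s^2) 707.1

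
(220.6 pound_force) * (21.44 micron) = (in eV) 1.313e+17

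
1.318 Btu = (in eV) 8.679e+21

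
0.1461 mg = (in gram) 0.0001461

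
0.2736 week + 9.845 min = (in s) 1.661e+05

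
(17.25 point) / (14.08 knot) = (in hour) 2.334e-07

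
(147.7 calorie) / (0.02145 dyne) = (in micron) 2.881e+15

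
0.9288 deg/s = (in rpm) 0.1548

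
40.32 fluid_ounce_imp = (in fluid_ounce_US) 38.74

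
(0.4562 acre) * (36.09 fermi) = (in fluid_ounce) 2.253e-06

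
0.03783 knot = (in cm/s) 1.946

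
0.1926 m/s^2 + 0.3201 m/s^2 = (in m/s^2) 0.5127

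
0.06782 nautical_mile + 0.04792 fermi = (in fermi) 1.256e+17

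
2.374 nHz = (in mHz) 2.374e-06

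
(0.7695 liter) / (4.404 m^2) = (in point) 0.4953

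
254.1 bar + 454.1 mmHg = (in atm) 251.4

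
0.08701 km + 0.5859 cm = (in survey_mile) 0.05407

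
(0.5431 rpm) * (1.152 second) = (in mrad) 65.52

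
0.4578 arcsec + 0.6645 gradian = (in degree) 0.5982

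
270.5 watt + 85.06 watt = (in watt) 355.6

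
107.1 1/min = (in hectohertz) 0.01785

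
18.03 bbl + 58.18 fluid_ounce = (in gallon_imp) 630.9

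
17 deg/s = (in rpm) 2.833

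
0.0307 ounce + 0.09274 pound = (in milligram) 4.294e+04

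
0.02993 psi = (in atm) 0.002037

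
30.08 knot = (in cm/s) 1547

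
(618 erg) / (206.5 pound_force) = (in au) 4.497e-19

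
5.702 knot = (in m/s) 2.933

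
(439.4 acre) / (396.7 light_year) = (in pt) 1.343e-09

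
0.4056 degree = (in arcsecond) 1460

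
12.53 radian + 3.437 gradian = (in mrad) 1.258e+04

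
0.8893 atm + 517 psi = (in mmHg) 2.741e+04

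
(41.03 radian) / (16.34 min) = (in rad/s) 0.04185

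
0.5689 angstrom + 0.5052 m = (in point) 1432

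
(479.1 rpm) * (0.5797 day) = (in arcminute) 8.639e+09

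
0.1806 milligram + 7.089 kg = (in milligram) 7.089e+06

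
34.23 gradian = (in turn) 0.08557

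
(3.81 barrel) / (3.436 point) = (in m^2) 499.7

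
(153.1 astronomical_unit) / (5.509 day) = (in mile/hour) 1.076e+08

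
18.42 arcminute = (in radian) 0.005358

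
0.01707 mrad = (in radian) 1.707e-05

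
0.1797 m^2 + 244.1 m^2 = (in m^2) 244.3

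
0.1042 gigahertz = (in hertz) 1.042e+08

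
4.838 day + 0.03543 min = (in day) 4.838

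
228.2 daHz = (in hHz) 22.82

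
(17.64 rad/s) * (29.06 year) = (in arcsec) 3.334e+15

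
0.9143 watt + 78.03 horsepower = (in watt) 5.819e+04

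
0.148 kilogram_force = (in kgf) 0.148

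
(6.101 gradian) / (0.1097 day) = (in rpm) 9.655e-05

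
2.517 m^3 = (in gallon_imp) 553.7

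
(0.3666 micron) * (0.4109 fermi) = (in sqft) 1.621e-21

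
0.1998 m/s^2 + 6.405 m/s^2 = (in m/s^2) 6.605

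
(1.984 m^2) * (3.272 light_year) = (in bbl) 3.863e+17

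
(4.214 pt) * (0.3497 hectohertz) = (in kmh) 0.1872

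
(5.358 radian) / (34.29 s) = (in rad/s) 0.1563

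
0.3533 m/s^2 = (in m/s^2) 0.3533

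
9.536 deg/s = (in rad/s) 0.1664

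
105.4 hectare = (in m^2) 1.054e+06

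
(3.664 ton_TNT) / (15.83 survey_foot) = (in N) 3.177e+09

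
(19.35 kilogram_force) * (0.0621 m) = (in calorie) 2.816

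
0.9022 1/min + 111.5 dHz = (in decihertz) 111.7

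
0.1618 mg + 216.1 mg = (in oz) 0.007628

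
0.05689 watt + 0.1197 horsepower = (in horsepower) 0.1198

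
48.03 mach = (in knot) 3.179e+04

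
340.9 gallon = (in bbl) 8.117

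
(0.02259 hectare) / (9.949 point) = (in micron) 6.436e+10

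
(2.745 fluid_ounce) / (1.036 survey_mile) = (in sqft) 5.241e-07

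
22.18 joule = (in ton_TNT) 5.301e-09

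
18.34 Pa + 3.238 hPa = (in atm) 0.003377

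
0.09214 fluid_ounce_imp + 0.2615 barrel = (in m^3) 0.04158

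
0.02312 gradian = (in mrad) 0.3632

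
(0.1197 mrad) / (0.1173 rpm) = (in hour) 2.707e-06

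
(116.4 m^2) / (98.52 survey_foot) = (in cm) 387.6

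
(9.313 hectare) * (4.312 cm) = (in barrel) 2.526e+04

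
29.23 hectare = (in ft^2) 3.146e+06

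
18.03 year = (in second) 5.686e+08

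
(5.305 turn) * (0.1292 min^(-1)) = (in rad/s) 0.07178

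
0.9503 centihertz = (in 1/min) 0.5702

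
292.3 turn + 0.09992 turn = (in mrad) 1.837e+06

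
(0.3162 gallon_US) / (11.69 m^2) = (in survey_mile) 6.362e-08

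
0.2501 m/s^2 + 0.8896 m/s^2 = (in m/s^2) 1.14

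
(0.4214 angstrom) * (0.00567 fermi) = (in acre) 5.904e-32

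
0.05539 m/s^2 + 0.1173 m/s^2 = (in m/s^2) 0.1727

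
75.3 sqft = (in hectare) 0.0006996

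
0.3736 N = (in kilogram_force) 0.0381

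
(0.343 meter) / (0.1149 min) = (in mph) 0.1113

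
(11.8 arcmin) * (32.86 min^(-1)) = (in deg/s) 0.1077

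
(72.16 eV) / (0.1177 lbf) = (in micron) 2.208e-11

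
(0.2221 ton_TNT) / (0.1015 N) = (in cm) 9.155e+11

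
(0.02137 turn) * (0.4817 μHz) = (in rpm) 6.176e-07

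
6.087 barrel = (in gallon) 255.7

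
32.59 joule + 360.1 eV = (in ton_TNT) 7.789e-09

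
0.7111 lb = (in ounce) 11.38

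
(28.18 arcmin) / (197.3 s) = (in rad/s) 4.155e-05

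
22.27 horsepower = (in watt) 1.661e+04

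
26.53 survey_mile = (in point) 1.21e+08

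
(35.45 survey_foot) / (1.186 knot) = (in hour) 0.004919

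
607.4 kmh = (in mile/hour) 377.4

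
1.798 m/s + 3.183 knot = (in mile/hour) 7.685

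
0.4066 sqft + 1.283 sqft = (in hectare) 1.57e-05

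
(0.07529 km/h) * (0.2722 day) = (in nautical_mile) 0.2656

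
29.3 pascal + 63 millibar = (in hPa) 63.29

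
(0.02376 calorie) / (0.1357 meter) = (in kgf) 0.0747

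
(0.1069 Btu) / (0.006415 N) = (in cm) 1.758e+06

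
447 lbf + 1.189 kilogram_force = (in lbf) 449.6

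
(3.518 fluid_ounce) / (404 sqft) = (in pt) 0.007858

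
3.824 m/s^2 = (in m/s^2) 3.824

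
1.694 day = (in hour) 40.66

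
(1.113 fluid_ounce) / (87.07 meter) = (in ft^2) 4.069e-06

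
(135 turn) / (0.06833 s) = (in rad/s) 1.241e+04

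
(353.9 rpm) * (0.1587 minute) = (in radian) 352.9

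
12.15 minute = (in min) 12.15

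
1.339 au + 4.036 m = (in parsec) 6.492e-06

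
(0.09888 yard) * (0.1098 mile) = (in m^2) 15.98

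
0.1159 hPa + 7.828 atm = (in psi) 115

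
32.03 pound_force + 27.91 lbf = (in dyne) 2.666e+07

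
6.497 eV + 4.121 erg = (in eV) 2.572e+12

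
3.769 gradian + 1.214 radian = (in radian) 1.273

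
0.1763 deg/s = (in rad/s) 0.003077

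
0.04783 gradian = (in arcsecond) 155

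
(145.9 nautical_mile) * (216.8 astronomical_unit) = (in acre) 2.166e+15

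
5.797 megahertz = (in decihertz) 5.797e+07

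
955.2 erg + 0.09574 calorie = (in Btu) 0.0003798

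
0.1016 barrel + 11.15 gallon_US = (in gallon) 15.42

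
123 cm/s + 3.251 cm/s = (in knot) 2.454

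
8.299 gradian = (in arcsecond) 2.689e+04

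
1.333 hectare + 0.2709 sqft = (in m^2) 1.333e+04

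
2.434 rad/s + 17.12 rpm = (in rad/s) 4.227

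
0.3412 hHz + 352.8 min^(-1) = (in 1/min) 2400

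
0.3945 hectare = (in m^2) 3945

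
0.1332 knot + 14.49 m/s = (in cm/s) 1456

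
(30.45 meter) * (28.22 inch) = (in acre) 0.005393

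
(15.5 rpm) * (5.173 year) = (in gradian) 1.686e+10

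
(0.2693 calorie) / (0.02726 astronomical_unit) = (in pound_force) 6.211e-11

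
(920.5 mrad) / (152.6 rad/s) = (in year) 1.913e-10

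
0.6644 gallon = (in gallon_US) 0.6644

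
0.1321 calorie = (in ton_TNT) 1.321e-10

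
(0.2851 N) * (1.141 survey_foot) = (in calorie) 0.0237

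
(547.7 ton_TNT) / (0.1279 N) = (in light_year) 0.001894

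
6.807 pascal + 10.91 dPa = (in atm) 7.795e-05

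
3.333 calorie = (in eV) 8.704e+19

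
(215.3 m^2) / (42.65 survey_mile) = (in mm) 3.137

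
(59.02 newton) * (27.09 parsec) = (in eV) 3.079e+38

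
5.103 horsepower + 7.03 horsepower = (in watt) 9048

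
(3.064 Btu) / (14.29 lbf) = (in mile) 0.0316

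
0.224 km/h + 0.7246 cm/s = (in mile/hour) 0.1554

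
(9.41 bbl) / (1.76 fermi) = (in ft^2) 9.15e+15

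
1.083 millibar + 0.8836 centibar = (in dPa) 9919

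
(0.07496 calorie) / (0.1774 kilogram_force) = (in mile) 0.000112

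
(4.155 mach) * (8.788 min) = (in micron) 7.46e+11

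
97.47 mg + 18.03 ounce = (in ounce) 18.03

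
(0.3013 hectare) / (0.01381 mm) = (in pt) 6.184e+11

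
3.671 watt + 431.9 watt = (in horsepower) 0.5841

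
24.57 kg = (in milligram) 2.457e+07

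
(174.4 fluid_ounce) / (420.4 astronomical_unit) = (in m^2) 8.201e-17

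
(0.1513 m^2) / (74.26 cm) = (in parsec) 6.603e-18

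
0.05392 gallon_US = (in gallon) 0.05392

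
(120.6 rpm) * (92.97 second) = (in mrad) 1.174e+06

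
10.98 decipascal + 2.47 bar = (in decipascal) 2.47e+06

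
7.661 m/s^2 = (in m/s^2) 7.661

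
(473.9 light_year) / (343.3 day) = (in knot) 2.938e+11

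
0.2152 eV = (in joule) 3.448e-20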